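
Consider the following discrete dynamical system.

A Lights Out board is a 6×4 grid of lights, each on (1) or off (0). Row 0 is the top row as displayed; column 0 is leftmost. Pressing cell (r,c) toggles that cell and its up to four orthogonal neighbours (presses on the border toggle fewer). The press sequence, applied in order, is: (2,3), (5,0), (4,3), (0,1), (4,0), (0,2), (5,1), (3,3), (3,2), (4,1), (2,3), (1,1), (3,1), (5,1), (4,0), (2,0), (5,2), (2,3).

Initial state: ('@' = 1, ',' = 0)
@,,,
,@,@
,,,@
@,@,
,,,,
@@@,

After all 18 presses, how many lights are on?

step 0: @,,,
,@,@
,,,@
@,@,
,,,,
@@@,
step 1: @,,,
,@,,
,,@,
@,@@
,,,,
@@@,
step 2: @,,,
,@,,
,,@,
@,@@
@,,,
,,@,
step 3: @,,,
,@,,
,,@,
@,@,
@,@@
,,@@
step 4: ,@@,
,,,,
,,@,
@,@,
@,@@
,,@@
step 5: ,@@,
,,,,
,,@,
,,@,
,@@@
@,@@
step 6: ,,,@
,,@,
,,@,
,,@,
,@@@
@,@@
step 7: ,,,@
,,@,
,,@,
,,@,
,,@@
,@,@
step 8: ,,,@
,,@,
,,@@
,,,@
,,@,
,@,@
step 9: ,,,@
,,@,
,,,@
,@@,
,,,,
,@,@
step 10: ,,,@
,,@,
,,,@
,,@,
@@@,
,,,@
step 11: ,,,@
,,@@
,,@,
,,@@
@@@,
,,,@
step 12: ,@,@
@@,@
,@@,
,,@@
@@@,
,,,@
step 13: ,@,@
@@,@
,,@,
@@,@
@,@,
,,,@
step 14: ,@,@
@@,@
,,@,
@@,@
@@@,
@@@@
step 15: ,@,@
@@,@
,,@,
,@,@
,,@,
,@@@
step 16: ,@,@
,@,@
@@@,
@@,@
,,@,
,@@@
step 17: ,@,@
,@,@
@@@,
@@,@
,,,,
,,,,
step 18: ,@,@
,@,,
@@,@
@@,,
,,,,
,,,,

8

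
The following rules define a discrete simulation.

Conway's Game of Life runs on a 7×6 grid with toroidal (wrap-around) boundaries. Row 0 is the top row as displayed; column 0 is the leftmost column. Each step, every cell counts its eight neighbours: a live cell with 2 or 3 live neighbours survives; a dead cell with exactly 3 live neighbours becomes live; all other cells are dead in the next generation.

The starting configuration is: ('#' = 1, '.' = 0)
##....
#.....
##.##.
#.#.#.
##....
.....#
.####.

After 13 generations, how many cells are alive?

[0] ##....
#.....
##.##.
#.#.#.
##....
.....#
.####.
[1] #..#.#
..#...
#.###.
..#.#.
##....
...###
.#####
[2] #....#
#.#...
..#.##
#.#.#.
###...
......
.#....
[3] #....#
#..##.
#.#.#.
#.#.#.
#.##.#
#.#...
#.....
[4] ##..#.
#..##.
#.#.#.
#.#.#.
#.#.#.
#.##..
#.....
[5] ##.##.
#.#.#.
#.#.#.
#.#.#.
#.#.#.
#.##..
#.##..
[6] #...#.
#.#.#.
#.#.#.
#.#.#.
#.#.#.
#...#.
#.....
[7] #..#..
#...#.
#.#.#.
#.#.#.
#...#.
#..#..
##....
[8] #.....
#...#.
#...#.
#...#.
#...#.
#.....
###..#
[9] ......
##....
##.##.
##.##.
##....
......
.....#
[10] #.....
###..#
...##.
...##.
###..#
#.....
......
[11] #....#
######
##....
##....
######
#....#
......
[12] ..##..
..###.
...##.
...##.
..###.
..##..
......
[13] ..#.#.
......
.....#
.....#
......
..#.#.
......

6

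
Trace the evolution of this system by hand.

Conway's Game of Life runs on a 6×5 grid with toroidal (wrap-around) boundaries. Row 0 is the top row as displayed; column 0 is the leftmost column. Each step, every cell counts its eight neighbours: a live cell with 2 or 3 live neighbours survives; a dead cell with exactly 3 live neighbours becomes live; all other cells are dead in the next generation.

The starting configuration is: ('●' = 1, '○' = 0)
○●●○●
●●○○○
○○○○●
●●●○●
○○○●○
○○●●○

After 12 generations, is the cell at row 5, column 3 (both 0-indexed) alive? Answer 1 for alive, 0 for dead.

t=0: ○●●○●
●●○○○
○○○○●
●●●○●
○○○●○
○○●●○
t=1: ○○○○●
○●●●●
○○●●●
●●●○●
●○○○○
○●○○●
t=2: ○●○○●
○●○○○
○○○○○
○○●○○
○○●●○
○○○○●
t=3: ○○○○○
●○○○○
○○○○○
○○●●○
○○●●○
●○●○●
t=4: ●●○○●
○○○○○
○○○○○
○○●●○
○○○○○
○●●○●
t=5: ○●●●●
●○○○○
○○○○○
○○○○○
○●○○○
○●●●●
t=6: ○○○○○
●●●●●
○○○○○
○○○○○
●●○●○
○○○○●
t=7: ○●●○○
●●●●●
●●●●●
○○○○○
●○○○●
●○○○●
t=8: ○○○○○
○○○○○
○○○○○
○○●○○
●○○○●
○○○●●
t=9: ○○○○○
○○○○○
○○○○○
○○○○○
●○○○●
●○○●●
t=10: ○○○○●
○○○○○
○○○○○
○○○○○
●○○●○
●○○●○
t=11: ○○○○●
○○○○○
○○○○○
○○○○○
○○○○○
●○○●○
t=12: ○○○○●
○○○○○
○○○○○
○○○○○
○○○○○
○○○○●

0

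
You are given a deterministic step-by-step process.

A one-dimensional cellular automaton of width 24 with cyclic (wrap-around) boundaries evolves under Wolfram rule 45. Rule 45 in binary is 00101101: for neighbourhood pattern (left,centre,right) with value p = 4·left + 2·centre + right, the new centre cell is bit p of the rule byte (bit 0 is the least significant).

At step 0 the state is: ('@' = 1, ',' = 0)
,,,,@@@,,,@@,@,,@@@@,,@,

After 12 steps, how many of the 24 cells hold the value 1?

13

k=0  ,,,,@@@,,,@@,@,,@@@@,,@,
k=1  @@@,@,,,@,@,@@,,@,,,,,@,
k=2  @,,@@,@,@@@@@,,,@,@@@,@@
k=3  ,,,@,@@@@,,,,,@,@@@,,@@,
k=4  @@,@@@,,,,@@@,@@@,,,,@,,
k=5  @,@@,,,@@,@,,@@,,,@@,@,,
k=6  @@@,,@,@,@@,,@,,@,@,@@,,
k=7  @,,,,@@@@@,,,@,,@@@@@,,,
k=8  @,@@,@,,,,,@,@,,@,,,,,@,
k=9  @@@,@@,@@@,@@@,,@,@@@,@@
k=10  ,,,@@,@@,,@@,,,,@@@,,@@,
k=11  @@,@,@@,,,@,,@@,@,,,,@,,
k=12  @,@@@@,,@,@,,@,@@,@@,@,,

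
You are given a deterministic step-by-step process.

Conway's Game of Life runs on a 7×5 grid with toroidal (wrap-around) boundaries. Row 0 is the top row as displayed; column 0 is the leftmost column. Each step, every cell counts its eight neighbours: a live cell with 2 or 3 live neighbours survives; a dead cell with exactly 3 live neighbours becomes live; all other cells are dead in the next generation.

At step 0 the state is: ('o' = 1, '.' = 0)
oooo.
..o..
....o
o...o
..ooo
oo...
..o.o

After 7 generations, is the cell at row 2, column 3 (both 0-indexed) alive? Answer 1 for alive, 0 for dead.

1

0) oooo.
..o..
....o
o...o
..ooo
oo...
..o.o
1) o...o
o.o.o
o..oo
o....
..oo.
oo...
....o
2) .o...
.....
...o.
ooo..
o.o.o
ooooo
.o..o
3) o....
.....
.oo..
o.o..
.....
.....
....o
4) .....
.o...
.oo..
..o..
.....
.....
.....
5) .....
.oo..
.oo..
.oo..
.....
.....
.....
6) .....
.oo..
o..o.
.oo..
.....
.....
.....
7) .....
.oo..
o..o.
.oo..
.....
.....
.....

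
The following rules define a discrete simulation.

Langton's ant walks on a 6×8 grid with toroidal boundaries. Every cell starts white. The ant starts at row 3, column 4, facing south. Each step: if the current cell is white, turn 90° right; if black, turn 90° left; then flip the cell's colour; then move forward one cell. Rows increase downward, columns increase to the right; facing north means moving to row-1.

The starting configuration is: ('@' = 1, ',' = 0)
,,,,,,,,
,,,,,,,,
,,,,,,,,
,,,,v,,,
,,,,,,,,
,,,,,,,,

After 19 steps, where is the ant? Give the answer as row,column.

k=0  ,,,,,,,,
,,,,,,,,
,,,,,,,,
,,,,v,,,
,,,,,,,,
,,,,,,,,
k=1  ,,,,,,,,
,,,,,,,,
,,,,,,,,
,,,<@,,,
,,,,,,,,
,,,,,,,,
k=2  ,,,,,,,,
,,,,,,,,
,,,^,,,,
,,,@@,,,
,,,,,,,,
,,,,,,,,
k=3  ,,,,,,,,
,,,,,,,,
,,,@>,,,
,,,@@,,,
,,,,,,,,
,,,,,,,,
k=4  ,,,,,,,,
,,,,,,,,
,,,@@,,,
,,,@v,,,
,,,,,,,,
,,,,,,,,
k=5  ,,,,,,,,
,,,,,,,,
,,,@@,,,
,,,@,>,,
,,,,,,,,
,,,,,,,,
k=6  ,,,,,,,,
,,,,,,,,
,,,@@,,,
,,,@,@,,
,,,,,v,,
,,,,,,,,
k=7  ,,,,,,,,
,,,,,,,,
,,,@@,,,
,,,@,@,,
,,,,<@,,
,,,,,,,,
k=8  ,,,,,,,,
,,,,,,,,
,,,@@,,,
,,,@^@,,
,,,,@@,,
,,,,,,,,
k=9  ,,,,,,,,
,,,,,,,,
,,,@@,,,
,,,@@>,,
,,,,@@,,
,,,,,,,,
k=10  ,,,,,,,,
,,,,,,,,
,,,@@^,,
,,,@@,,,
,,,,@@,,
,,,,,,,,
k=11  ,,,,,,,,
,,,,,,,,
,,,@@@>,
,,,@@,,,
,,,,@@,,
,,,,,,,,
k=12  ,,,,,,,,
,,,,,,,,
,,,@@@@,
,,,@@,v,
,,,,@@,,
,,,,,,,,
k=13  ,,,,,,,,
,,,,,,,,
,,,@@@@,
,,,@@<@,
,,,,@@,,
,,,,,,,,
k=14  ,,,,,,,,
,,,,,,,,
,,,@@^@,
,,,@@@@,
,,,,@@,,
,,,,,,,,
k=15  ,,,,,,,,
,,,,,,,,
,,,@<,@,
,,,@@@@,
,,,,@@,,
,,,,,,,,
k=16  ,,,,,,,,
,,,,,,,,
,,,@,,@,
,,,@v@@,
,,,,@@,,
,,,,,,,,
k=17  ,,,,,,,,
,,,,,,,,
,,,@,,@,
,,,@,>@,
,,,,@@,,
,,,,,,,,
k=18  ,,,,,,,,
,,,,,,,,
,,,@,^@,
,,,@,,@,
,,,,@@,,
,,,,,,,,
k=19  ,,,,,,,,
,,,,,,,,
,,,@,@>,
,,,@,,@,
,,,,@@,,
,,,,,,,,

2,6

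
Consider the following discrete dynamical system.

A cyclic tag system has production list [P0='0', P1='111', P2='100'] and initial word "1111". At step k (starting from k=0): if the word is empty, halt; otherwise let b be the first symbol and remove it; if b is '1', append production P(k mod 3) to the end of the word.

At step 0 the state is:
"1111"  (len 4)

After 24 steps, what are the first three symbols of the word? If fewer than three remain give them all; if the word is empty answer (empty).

k=0  "1111"  (len 4)
k=1  "1110"  (len 4)
k=2  "110111"  (len 6)
k=3  "10111100"  (len 8)
k=4  "01111000"  (len 8)
k=5  "1111000"  (len 7)
k=6  "111000100"  (len 9)
k=7  "110001000"  (len 9)
k=8  "10001000111"  (len 11)
k=9  "0001000111100"  (len 13)
k=10  "001000111100"  (len 12)
k=11  "01000111100"  (len 11)
k=12  "1000111100"  (len 10)
k=13  "0001111000"  (len 10)
k=14  "001111000"  (len 9)
k=15  "01111000"  (len 8)
k=16  "1111000"  (len 7)
k=17  "111000111"  (len 9)
k=18  "11000111100"  (len 11)
k=19  "10001111000"  (len 11)
k=20  "0001111000111"  (len 13)
k=21  "001111000111"  (len 12)
k=22  "01111000111"  (len 11)
k=23  "1111000111"  (len 10)
k=24  "111000111100"  (len 12)

111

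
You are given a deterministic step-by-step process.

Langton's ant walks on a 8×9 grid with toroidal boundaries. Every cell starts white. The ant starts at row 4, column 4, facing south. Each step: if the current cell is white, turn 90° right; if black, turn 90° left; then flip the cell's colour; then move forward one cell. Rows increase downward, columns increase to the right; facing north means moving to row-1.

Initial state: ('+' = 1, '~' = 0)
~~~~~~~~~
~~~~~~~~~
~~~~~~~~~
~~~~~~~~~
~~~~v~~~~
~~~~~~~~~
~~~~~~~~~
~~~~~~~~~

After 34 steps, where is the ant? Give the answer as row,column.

1,5

[0] ~~~~~~~~~
~~~~~~~~~
~~~~~~~~~
~~~~~~~~~
~~~~v~~~~
~~~~~~~~~
~~~~~~~~~
~~~~~~~~~
[1] ~~~~~~~~~
~~~~~~~~~
~~~~~~~~~
~~~~~~~~~
~~~<+~~~~
~~~~~~~~~
~~~~~~~~~
~~~~~~~~~
[2] ~~~~~~~~~
~~~~~~~~~
~~~~~~~~~
~~~^~~~~~
~~~++~~~~
~~~~~~~~~
~~~~~~~~~
~~~~~~~~~
[3] ~~~~~~~~~
~~~~~~~~~
~~~~~~~~~
~~~+>~~~~
~~~++~~~~
~~~~~~~~~
~~~~~~~~~
~~~~~~~~~
[4] ~~~~~~~~~
~~~~~~~~~
~~~~~~~~~
~~~++~~~~
~~~+v~~~~
~~~~~~~~~
~~~~~~~~~
~~~~~~~~~
[5] ~~~~~~~~~
~~~~~~~~~
~~~~~~~~~
~~~++~~~~
~~~+~>~~~
~~~~~~~~~
~~~~~~~~~
~~~~~~~~~
[6] ~~~~~~~~~
~~~~~~~~~
~~~~~~~~~
~~~++~~~~
~~~+~+~~~
~~~~~v~~~
~~~~~~~~~
~~~~~~~~~
[7] ~~~~~~~~~
~~~~~~~~~
~~~~~~~~~
~~~++~~~~
~~~+~+~~~
~~~~<+~~~
~~~~~~~~~
~~~~~~~~~
[8] ~~~~~~~~~
~~~~~~~~~
~~~~~~~~~
~~~++~~~~
~~~+^+~~~
~~~~++~~~
~~~~~~~~~
~~~~~~~~~
[9] ~~~~~~~~~
~~~~~~~~~
~~~~~~~~~
~~~++~~~~
~~~++>~~~
~~~~++~~~
~~~~~~~~~
~~~~~~~~~
[10] ~~~~~~~~~
~~~~~~~~~
~~~~~~~~~
~~~++^~~~
~~~++~~~~
~~~~++~~~
~~~~~~~~~
~~~~~~~~~
[11] ~~~~~~~~~
~~~~~~~~~
~~~~~~~~~
~~~+++>~~
~~~++~~~~
~~~~++~~~
~~~~~~~~~
~~~~~~~~~
[12] ~~~~~~~~~
~~~~~~~~~
~~~~~~~~~
~~~++++~~
~~~++~v~~
~~~~++~~~
~~~~~~~~~
~~~~~~~~~
[13] ~~~~~~~~~
~~~~~~~~~
~~~~~~~~~
~~~++++~~
~~~++<+~~
~~~~++~~~
~~~~~~~~~
~~~~~~~~~
[14] ~~~~~~~~~
~~~~~~~~~
~~~~~~~~~
~~~++^+~~
~~~++++~~
~~~~++~~~
~~~~~~~~~
~~~~~~~~~
[15] ~~~~~~~~~
~~~~~~~~~
~~~~~~~~~
~~~+<~+~~
~~~++++~~
~~~~++~~~
~~~~~~~~~
~~~~~~~~~
[16] ~~~~~~~~~
~~~~~~~~~
~~~~~~~~~
~~~+~~+~~
~~~+v++~~
~~~~++~~~
~~~~~~~~~
~~~~~~~~~
[17] ~~~~~~~~~
~~~~~~~~~
~~~~~~~~~
~~~+~~+~~
~~~+~>+~~
~~~~++~~~
~~~~~~~~~
~~~~~~~~~
[18] ~~~~~~~~~
~~~~~~~~~
~~~~~~~~~
~~~+~^+~~
~~~+~~+~~
~~~~++~~~
~~~~~~~~~
~~~~~~~~~
[19] ~~~~~~~~~
~~~~~~~~~
~~~~~~~~~
~~~+~+>~~
~~~+~~+~~
~~~~++~~~
~~~~~~~~~
~~~~~~~~~
[20] ~~~~~~~~~
~~~~~~~~~
~~~~~~^~~
~~~+~+~~~
~~~+~~+~~
~~~~++~~~
~~~~~~~~~
~~~~~~~~~
[21] ~~~~~~~~~
~~~~~~~~~
~~~~~~+>~
~~~+~+~~~
~~~+~~+~~
~~~~++~~~
~~~~~~~~~
~~~~~~~~~
[22] ~~~~~~~~~
~~~~~~~~~
~~~~~~++~
~~~+~+~v~
~~~+~~+~~
~~~~++~~~
~~~~~~~~~
~~~~~~~~~
[23] ~~~~~~~~~
~~~~~~~~~
~~~~~~++~
~~~+~+<+~
~~~+~~+~~
~~~~++~~~
~~~~~~~~~
~~~~~~~~~
[24] ~~~~~~~~~
~~~~~~~~~
~~~~~~^+~
~~~+~+++~
~~~+~~+~~
~~~~++~~~
~~~~~~~~~
~~~~~~~~~
[25] ~~~~~~~~~
~~~~~~~~~
~~~~~<~+~
~~~+~+++~
~~~+~~+~~
~~~~++~~~
~~~~~~~~~
~~~~~~~~~
[26] ~~~~~~~~~
~~~~~^~~~
~~~~~+~+~
~~~+~+++~
~~~+~~+~~
~~~~++~~~
~~~~~~~~~
~~~~~~~~~
[27] ~~~~~~~~~
~~~~~+>~~
~~~~~+~+~
~~~+~+++~
~~~+~~+~~
~~~~++~~~
~~~~~~~~~
~~~~~~~~~
[28] ~~~~~~~~~
~~~~~++~~
~~~~~+v+~
~~~+~+++~
~~~+~~+~~
~~~~++~~~
~~~~~~~~~
~~~~~~~~~
[29] ~~~~~~~~~
~~~~~++~~
~~~~~<++~
~~~+~+++~
~~~+~~+~~
~~~~++~~~
~~~~~~~~~
~~~~~~~~~
[30] ~~~~~~~~~
~~~~~++~~
~~~~~~++~
~~~+~v++~
~~~+~~+~~
~~~~++~~~
~~~~~~~~~
~~~~~~~~~
[31] ~~~~~~~~~
~~~~~++~~
~~~~~~++~
~~~+~~>+~
~~~+~~+~~
~~~~++~~~
~~~~~~~~~
~~~~~~~~~
[32] ~~~~~~~~~
~~~~~++~~
~~~~~~^+~
~~~+~~~+~
~~~+~~+~~
~~~~++~~~
~~~~~~~~~
~~~~~~~~~
[33] ~~~~~~~~~
~~~~~++~~
~~~~~<~+~
~~~+~~~+~
~~~+~~+~~
~~~~++~~~
~~~~~~~~~
~~~~~~~~~
[34] ~~~~~~~~~
~~~~~^+~~
~~~~~+~+~
~~~+~~~+~
~~~+~~+~~
~~~~++~~~
~~~~~~~~~
~~~~~~~~~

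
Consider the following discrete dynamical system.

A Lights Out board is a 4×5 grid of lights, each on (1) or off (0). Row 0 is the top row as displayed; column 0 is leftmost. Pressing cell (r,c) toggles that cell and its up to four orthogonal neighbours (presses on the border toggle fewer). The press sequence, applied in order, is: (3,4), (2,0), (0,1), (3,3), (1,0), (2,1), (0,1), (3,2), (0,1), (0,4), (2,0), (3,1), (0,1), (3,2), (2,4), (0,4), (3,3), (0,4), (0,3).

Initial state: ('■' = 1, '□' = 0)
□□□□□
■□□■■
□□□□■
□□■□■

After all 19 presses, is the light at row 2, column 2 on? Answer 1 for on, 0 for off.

1

step 0: □□□□□
■□□■■
□□□□■
□□■□■
step 1: □□□□□
■□□■■
□□□□□
□□■■□
step 2: □□□□□
□□□■■
■■□□□
■□■■□
step 3: ■■■□□
□■□■■
■■□□□
■□■■□
step 4: ■■■□□
□■□■■
■■□■□
■□□□■
step 5: □■■□□
■□□■■
□■□■□
■□□□■
step 6: □■■□□
■■□■■
■□■■□
■■□□■
step 7: ■□□□□
■□□■■
■□■■□
■■□□■
step 8: ■□□□□
■□□■■
■□□■□
■□■■■
step 9: □■■□□
■■□■■
■□□■□
■□■■■
step 10: □■■■■
■■□■□
■□□■□
■□■■■
step 11: □■■■■
□■□■□
□■□■□
□□■■■
step 12: □■■■■
□■□■□
□□□■□
■■□■■
step 13: ■□□■■
□□□■□
□□□■□
■■□■■
step 14: ■□□■■
□□□■□
□□■■□
■□■□■
step 15: ■□□■■
□□□■■
□□■□■
■□■□□
step 16: ■□□□□
□□□■□
□□■□■
■□■□□
step 17: ■□□□□
□□□■□
□□■■■
■□□■■
step 18: ■□□■■
□□□■■
□□■■■
■□□■■
step 19: ■□■□□
□□□□■
□□■■■
■□□■■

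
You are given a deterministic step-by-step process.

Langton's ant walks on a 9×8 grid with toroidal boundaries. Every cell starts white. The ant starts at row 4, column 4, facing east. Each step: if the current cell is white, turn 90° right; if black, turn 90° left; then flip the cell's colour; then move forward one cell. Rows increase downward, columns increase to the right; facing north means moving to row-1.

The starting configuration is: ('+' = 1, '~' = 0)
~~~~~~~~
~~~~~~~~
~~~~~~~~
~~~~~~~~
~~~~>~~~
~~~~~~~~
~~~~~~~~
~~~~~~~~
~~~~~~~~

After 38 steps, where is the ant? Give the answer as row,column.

3,1

0) ~~~~~~~~
~~~~~~~~
~~~~~~~~
~~~~~~~~
~~~~>~~~
~~~~~~~~
~~~~~~~~
~~~~~~~~
~~~~~~~~
1) ~~~~~~~~
~~~~~~~~
~~~~~~~~
~~~~~~~~
~~~~+~~~
~~~~v~~~
~~~~~~~~
~~~~~~~~
~~~~~~~~
2) ~~~~~~~~
~~~~~~~~
~~~~~~~~
~~~~~~~~
~~~~+~~~
~~~<+~~~
~~~~~~~~
~~~~~~~~
~~~~~~~~
3) ~~~~~~~~
~~~~~~~~
~~~~~~~~
~~~~~~~~
~~~^+~~~
~~~++~~~
~~~~~~~~
~~~~~~~~
~~~~~~~~
4) ~~~~~~~~
~~~~~~~~
~~~~~~~~
~~~~~~~~
~~~+>~~~
~~~++~~~
~~~~~~~~
~~~~~~~~
~~~~~~~~
5) ~~~~~~~~
~~~~~~~~
~~~~~~~~
~~~~^~~~
~~~+~~~~
~~~++~~~
~~~~~~~~
~~~~~~~~
~~~~~~~~
6) ~~~~~~~~
~~~~~~~~
~~~~~~~~
~~~~+>~~
~~~+~~~~
~~~++~~~
~~~~~~~~
~~~~~~~~
~~~~~~~~
7) ~~~~~~~~
~~~~~~~~
~~~~~~~~
~~~~++~~
~~~+~v~~
~~~++~~~
~~~~~~~~
~~~~~~~~
~~~~~~~~
8) ~~~~~~~~
~~~~~~~~
~~~~~~~~
~~~~++~~
~~~+<+~~
~~~++~~~
~~~~~~~~
~~~~~~~~
~~~~~~~~
9) ~~~~~~~~
~~~~~~~~
~~~~~~~~
~~~~^+~~
~~~+++~~
~~~++~~~
~~~~~~~~
~~~~~~~~
~~~~~~~~
10) ~~~~~~~~
~~~~~~~~
~~~~~~~~
~~~<~+~~
~~~+++~~
~~~++~~~
~~~~~~~~
~~~~~~~~
~~~~~~~~
11) ~~~~~~~~
~~~~~~~~
~~~^~~~~
~~~+~+~~
~~~+++~~
~~~++~~~
~~~~~~~~
~~~~~~~~
~~~~~~~~
12) ~~~~~~~~
~~~~~~~~
~~~+>~~~
~~~+~+~~
~~~+++~~
~~~++~~~
~~~~~~~~
~~~~~~~~
~~~~~~~~
13) ~~~~~~~~
~~~~~~~~
~~~++~~~
~~~+v+~~
~~~+++~~
~~~++~~~
~~~~~~~~
~~~~~~~~
~~~~~~~~
14) ~~~~~~~~
~~~~~~~~
~~~++~~~
~~~<++~~
~~~+++~~
~~~++~~~
~~~~~~~~
~~~~~~~~
~~~~~~~~
15) ~~~~~~~~
~~~~~~~~
~~~++~~~
~~~~++~~
~~~v++~~
~~~++~~~
~~~~~~~~
~~~~~~~~
~~~~~~~~
16) ~~~~~~~~
~~~~~~~~
~~~++~~~
~~~~++~~
~~~~>+~~
~~~++~~~
~~~~~~~~
~~~~~~~~
~~~~~~~~
17) ~~~~~~~~
~~~~~~~~
~~~++~~~
~~~~^+~~
~~~~~+~~
~~~++~~~
~~~~~~~~
~~~~~~~~
~~~~~~~~
18) ~~~~~~~~
~~~~~~~~
~~~++~~~
~~~<~+~~
~~~~~+~~
~~~++~~~
~~~~~~~~
~~~~~~~~
~~~~~~~~
19) ~~~~~~~~
~~~~~~~~
~~~^+~~~
~~~+~+~~
~~~~~+~~
~~~++~~~
~~~~~~~~
~~~~~~~~
~~~~~~~~
20) ~~~~~~~~
~~~~~~~~
~~<~+~~~
~~~+~+~~
~~~~~+~~
~~~++~~~
~~~~~~~~
~~~~~~~~
~~~~~~~~
21) ~~~~~~~~
~~^~~~~~
~~+~+~~~
~~~+~+~~
~~~~~+~~
~~~++~~~
~~~~~~~~
~~~~~~~~
~~~~~~~~
22) ~~~~~~~~
~~+>~~~~
~~+~+~~~
~~~+~+~~
~~~~~+~~
~~~++~~~
~~~~~~~~
~~~~~~~~
~~~~~~~~
23) ~~~~~~~~
~~++~~~~
~~+v+~~~
~~~+~+~~
~~~~~+~~
~~~++~~~
~~~~~~~~
~~~~~~~~
~~~~~~~~
24) ~~~~~~~~
~~++~~~~
~~<++~~~
~~~+~+~~
~~~~~+~~
~~~++~~~
~~~~~~~~
~~~~~~~~
~~~~~~~~
25) ~~~~~~~~
~~++~~~~
~~~++~~~
~~v+~+~~
~~~~~+~~
~~~++~~~
~~~~~~~~
~~~~~~~~
~~~~~~~~
26) ~~~~~~~~
~~++~~~~
~~~++~~~
~<++~+~~
~~~~~+~~
~~~++~~~
~~~~~~~~
~~~~~~~~
~~~~~~~~
27) ~~~~~~~~
~~++~~~~
~^~++~~~
~+++~+~~
~~~~~+~~
~~~++~~~
~~~~~~~~
~~~~~~~~
~~~~~~~~
28) ~~~~~~~~
~~++~~~~
~+>++~~~
~+++~+~~
~~~~~+~~
~~~++~~~
~~~~~~~~
~~~~~~~~
~~~~~~~~
29) ~~~~~~~~
~~++~~~~
~++++~~~
~+v+~+~~
~~~~~+~~
~~~++~~~
~~~~~~~~
~~~~~~~~
~~~~~~~~
30) ~~~~~~~~
~~++~~~~
~++++~~~
~+~>~+~~
~~~~~+~~
~~~++~~~
~~~~~~~~
~~~~~~~~
~~~~~~~~
31) ~~~~~~~~
~~++~~~~
~++^+~~~
~+~~~+~~
~~~~~+~~
~~~++~~~
~~~~~~~~
~~~~~~~~
~~~~~~~~
32) ~~~~~~~~
~~++~~~~
~+<~+~~~
~+~~~+~~
~~~~~+~~
~~~++~~~
~~~~~~~~
~~~~~~~~
~~~~~~~~
33) ~~~~~~~~
~~++~~~~
~+~~+~~~
~+v~~+~~
~~~~~+~~
~~~++~~~
~~~~~~~~
~~~~~~~~
~~~~~~~~
34) ~~~~~~~~
~~++~~~~
~+~~+~~~
~<+~~+~~
~~~~~+~~
~~~++~~~
~~~~~~~~
~~~~~~~~
~~~~~~~~
35) ~~~~~~~~
~~++~~~~
~+~~+~~~
~~+~~+~~
~v~~~+~~
~~~++~~~
~~~~~~~~
~~~~~~~~
~~~~~~~~
36) ~~~~~~~~
~~++~~~~
~+~~+~~~
~~+~~+~~
<+~~~+~~
~~~++~~~
~~~~~~~~
~~~~~~~~
~~~~~~~~
37) ~~~~~~~~
~~++~~~~
~+~~+~~~
^~+~~+~~
++~~~+~~
~~~++~~~
~~~~~~~~
~~~~~~~~
~~~~~~~~
38) ~~~~~~~~
~~++~~~~
~+~~+~~~
+>+~~+~~
++~~~+~~
~~~++~~~
~~~~~~~~
~~~~~~~~
~~~~~~~~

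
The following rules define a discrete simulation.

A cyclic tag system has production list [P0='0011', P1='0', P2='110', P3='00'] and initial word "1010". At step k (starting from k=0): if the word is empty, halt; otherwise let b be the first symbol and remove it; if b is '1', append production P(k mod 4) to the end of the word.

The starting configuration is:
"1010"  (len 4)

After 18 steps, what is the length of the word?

k=0  "1010"  (len 4)
k=1  "0100011"  (len 7)
k=2  "100011"  (len 6)
k=3  "00011110"  (len 8)
k=4  "0011110"  (len 7)
k=5  "011110"  (len 6)
k=6  "11110"  (len 5)
k=7  "1110110"  (len 7)
k=8  "11011000"  (len 8)
k=9  "10110000011"  (len 11)
k=10  "01100000110"  (len 11)
k=11  "1100000110"  (len 10)
k=12  "10000011000"  (len 11)
k=13  "00000110000011"  (len 14)
k=14  "0000110000011"  (len 13)
k=15  "000110000011"  (len 12)
k=16  "00110000011"  (len 11)
k=17  "0110000011"  (len 10)
k=18  "110000011"  (len 9)

9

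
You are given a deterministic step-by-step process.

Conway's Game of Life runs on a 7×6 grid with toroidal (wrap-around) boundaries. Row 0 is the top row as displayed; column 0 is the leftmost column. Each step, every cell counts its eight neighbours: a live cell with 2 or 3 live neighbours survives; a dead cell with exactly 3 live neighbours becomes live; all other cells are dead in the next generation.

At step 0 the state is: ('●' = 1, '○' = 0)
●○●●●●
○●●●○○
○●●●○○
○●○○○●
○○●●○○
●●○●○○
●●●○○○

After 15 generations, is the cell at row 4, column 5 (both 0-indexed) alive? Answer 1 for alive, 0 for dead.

0

gen 0: ●○●●●●
○●●●○○
○●●●○○
○●○○○●
○○●●○○
●●○●○○
●●●○○○
gen 1: ○○○○●●
○○○○○●
○○○●●○
●●○○●○
○○○●●○
●○○●○○
○○○○○○
gen 2: ○○○○●●
○○○●○●
●○○●●○
○○●○○○
●●●●●○
○○○●●○
○○○○●●
gen 3: ●○○●○○
●○○●○○
○○●●●●
●○○○○○
○●○○●●
●●○○○○
○○○○○○
gen 4: ○○○○○○
●●○○○○
●●●●●●
●●●○○○
○●○○○●
●●○○○●
●●○○○○
gen 5: ○○○○○○
○○○●●○
○○○●●○
○○○○○○
○○○○○●
○○●○○●
○●○○○●
gen 6: ○○○○●○
○○○●●○
○○○●●○
○○○○●○
○○○○○○
○○○○●●
●○○○○○
gen 7: ○○○●●●
○○○○○●
○○○○○●
○○○●●○
○○○○●●
○○○○○●
○○○○●○
gen 8: ○○○●○●
●○○○○●
○○○○○●
○○○●○○
○○○●○●
○○○○○●
○○○●○○
gen 9: ●○○○○●
●○○○○●
●○○○●●
○○○○○○
○○○○○○
○○○○○○
○○○○○○
gen 10: ●○○○○●
○●○○○○
●○○○●○
○○○○○●
○○○○○○
○○○○○○
○○○○○○
gen 11: ●○○○○○
○●○○○○
●○○○○●
○○○○○●
○○○○○○
○○○○○○
○○○○○○
gen 12: ○○○○○○
○●○○○●
●○○○○●
●○○○○●
○○○○○○
○○○○○○
○○○○○○
gen 13: ○○○○○○
○○○○○●
○●○○●○
●○○○○●
○○○○○○
○○○○○○
○○○○○○
gen 14: ○○○○○○
○○○○○○
○○○○●○
●○○○○●
○○○○○○
○○○○○○
○○○○○○
gen 15: ○○○○○○
○○○○○○
○○○○○●
○○○○○●
○○○○○○
○○○○○○
○○○○○○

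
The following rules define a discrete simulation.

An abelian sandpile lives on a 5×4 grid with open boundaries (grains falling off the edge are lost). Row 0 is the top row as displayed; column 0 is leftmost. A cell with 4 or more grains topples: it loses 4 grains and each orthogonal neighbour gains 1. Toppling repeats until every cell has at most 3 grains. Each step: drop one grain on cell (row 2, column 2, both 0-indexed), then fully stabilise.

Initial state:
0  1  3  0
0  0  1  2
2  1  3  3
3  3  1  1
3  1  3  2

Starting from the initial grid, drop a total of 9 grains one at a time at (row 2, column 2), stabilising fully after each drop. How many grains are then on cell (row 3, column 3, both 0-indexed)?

[0] 0  1  3  0
0  0  1  2
2  1  3  3
3  3  1  1
3  1  3  2
[1] 0  1  3  0
0  0  2  3
2  2  1  0
3  3  2  2
3  1  3  2
[2] 0  1  3  0
0  0  2  3
2  2  2  0
3  3  2  2
3  1  3  2
[3] 0  1  3  0
0  0  2  3
2  2  3  0
3  3  2  2
3  1  3  2
[4] 0  1  3  0
0  0  3  3
2  3  0  1
3  3  3  2
3  1  3  2
[5] 0  1  3  0
0  0  3  3
2  3  1  1
3  3  3  2
3  1  3  2
[6] 0  1  3  0
0  0  3  3
2  3  2  1
3  3  3  2
3  1  3  2
[7] 0  1  3  0
0  0  3  3
2  3  3  1
3  3  3  2
3  1  3  2
[8] 0  2  0  2
1  2  2  0
0  2  3  3
2  3  2  3
1  0  1  3
[9] 0  2  0  2
1  3  3  1
1  0  3  1
3  1  1  2
1  1  3  0

2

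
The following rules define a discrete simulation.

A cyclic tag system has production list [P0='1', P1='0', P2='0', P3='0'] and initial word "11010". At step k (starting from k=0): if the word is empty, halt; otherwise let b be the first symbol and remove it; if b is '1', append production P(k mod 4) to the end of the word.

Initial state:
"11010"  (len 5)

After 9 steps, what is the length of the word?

0

0) "11010"  (len 5)
1) "10101"  (len 5)
2) "01010"  (len 5)
3) "1010"  (len 4)
4) "0100"  (len 4)
5) "100"  (len 3)
6) "000"  (len 3)
7) "00"  (len 2)
8) "0"  (len 1)
9) (halted — word empty)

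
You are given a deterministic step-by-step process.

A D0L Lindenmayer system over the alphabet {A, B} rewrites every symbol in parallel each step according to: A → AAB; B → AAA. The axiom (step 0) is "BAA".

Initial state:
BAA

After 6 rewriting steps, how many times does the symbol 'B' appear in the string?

547

step 0: BAA
step 1: AAAAABAAB
step 2: AABAABAABAABAABAAAAABAABAAA
step 3: AABAABAAAAABAABAAAAABAABAAAAABAABAAAAABAABAAAAABAABAABAABAABAAAAABAABAAAAABAABAAB
step 4: AABAABAAAAABAABAAAAABAABAABAABAABAAAAABAABAAAAABAABAABAABA…BAABAABAABAAAAABAABAAAAABAABAABAABAABAAAAABAABAAAAABAABAAA  (len 243)
step 5: AABAABAAAAABAABAAAAABAABAABAABAABAAAAABAABAAAAABAABAABAABA…BAABAABAABAAAAABAABAAAAABAABAABAABAABAAAAABAABAAAAABAABAAB  (len 729)
step 6: AABAABAAAAABAABAAAAABAABAABAABAABAAAAABAABAAAAABAABAABAABA…BAABAABAABAAAAABAABAAAAABAABAABAABAABAAAAABAABAAAAABAABAAA  (len 2187)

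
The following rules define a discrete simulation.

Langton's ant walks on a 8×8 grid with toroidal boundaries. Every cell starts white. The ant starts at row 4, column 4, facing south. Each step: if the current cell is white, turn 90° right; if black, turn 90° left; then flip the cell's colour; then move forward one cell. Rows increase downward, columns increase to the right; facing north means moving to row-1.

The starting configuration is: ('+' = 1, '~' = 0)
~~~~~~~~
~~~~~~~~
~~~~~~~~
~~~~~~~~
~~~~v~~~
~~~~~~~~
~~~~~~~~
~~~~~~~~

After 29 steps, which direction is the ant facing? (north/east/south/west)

step 0: ~~~~~~~~
~~~~~~~~
~~~~~~~~
~~~~~~~~
~~~~v~~~
~~~~~~~~
~~~~~~~~
~~~~~~~~
step 1: ~~~~~~~~
~~~~~~~~
~~~~~~~~
~~~~~~~~
~~~<+~~~
~~~~~~~~
~~~~~~~~
~~~~~~~~
step 2: ~~~~~~~~
~~~~~~~~
~~~~~~~~
~~~^~~~~
~~~++~~~
~~~~~~~~
~~~~~~~~
~~~~~~~~
step 3: ~~~~~~~~
~~~~~~~~
~~~~~~~~
~~~+>~~~
~~~++~~~
~~~~~~~~
~~~~~~~~
~~~~~~~~
step 4: ~~~~~~~~
~~~~~~~~
~~~~~~~~
~~~++~~~
~~~+v~~~
~~~~~~~~
~~~~~~~~
~~~~~~~~
step 5: ~~~~~~~~
~~~~~~~~
~~~~~~~~
~~~++~~~
~~~+~>~~
~~~~~~~~
~~~~~~~~
~~~~~~~~
step 6: ~~~~~~~~
~~~~~~~~
~~~~~~~~
~~~++~~~
~~~+~+~~
~~~~~v~~
~~~~~~~~
~~~~~~~~
step 7: ~~~~~~~~
~~~~~~~~
~~~~~~~~
~~~++~~~
~~~+~+~~
~~~~<+~~
~~~~~~~~
~~~~~~~~
step 8: ~~~~~~~~
~~~~~~~~
~~~~~~~~
~~~++~~~
~~~+^+~~
~~~~++~~
~~~~~~~~
~~~~~~~~
step 9: ~~~~~~~~
~~~~~~~~
~~~~~~~~
~~~++~~~
~~~++>~~
~~~~++~~
~~~~~~~~
~~~~~~~~
step 10: ~~~~~~~~
~~~~~~~~
~~~~~~~~
~~~++^~~
~~~++~~~
~~~~++~~
~~~~~~~~
~~~~~~~~
step 11: ~~~~~~~~
~~~~~~~~
~~~~~~~~
~~~+++>~
~~~++~~~
~~~~++~~
~~~~~~~~
~~~~~~~~
step 12: ~~~~~~~~
~~~~~~~~
~~~~~~~~
~~~++++~
~~~++~v~
~~~~++~~
~~~~~~~~
~~~~~~~~
step 13: ~~~~~~~~
~~~~~~~~
~~~~~~~~
~~~++++~
~~~++<+~
~~~~++~~
~~~~~~~~
~~~~~~~~
step 14: ~~~~~~~~
~~~~~~~~
~~~~~~~~
~~~++^+~
~~~++++~
~~~~++~~
~~~~~~~~
~~~~~~~~
step 15: ~~~~~~~~
~~~~~~~~
~~~~~~~~
~~~+<~+~
~~~++++~
~~~~++~~
~~~~~~~~
~~~~~~~~
step 16: ~~~~~~~~
~~~~~~~~
~~~~~~~~
~~~+~~+~
~~~+v++~
~~~~++~~
~~~~~~~~
~~~~~~~~
step 17: ~~~~~~~~
~~~~~~~~
~~~~~~~~
~~~+~~+~
~~~+~>+~
~~~~++~~
~~~~~~~~
~~~~~~~~
step 18: ~~~~~~~~
~~~~~~~~
~~~~~~~~
~~~+~^+~
~~~+~~+~
~~~~++~~
~~~~~~~~
~~~~~~~~
step 19: ~~~~~~~~
~~~~~~~~
~~~~~~~~
~~~+~+>~
~~~+~~+~
~~~~++~~
~~~~~~~~
~~~~~~~~
step 20: ~~~~~~~~
~~~~~~~~
~~~~~~^~
~~~+~+~~
~~~+~~+~
~~~~++~~
~~~~~~~~
~~~~~~~~
step 21: ~~~~~~~~
~~~~~~~~
~~~~~~+>
~~~+~+~~
~~~+~~+~
~~~~++~~
~~~~~~~~
~~~~~~~~
step 22: ~~~~~~~~
~~~~~~~~
~~~~~~++
~~~+~+~v
~~~+~~+~
~~~~++~~
~~~~~~~~
~~~~~~~~
step 23: ~~~~~~~~
~~~~~~~~
~~~~~~++
~~~+~+<+
~~~+~~+~
~~~~++~~
~~~~~~~~
~~~~~~~~
step 24: ~~~~~~~~
~~~~~~~~
~~~~~~^+
~~~+~+++
~~~+~~+~
~~~~++~~
~~~~~~~~
~~~~~~~~
step 25: ~~~~~~~~
~~~~~~~~
~~~~~<~+
~~~+~+++
~~~+~~+~
~~~~++~~
~~~~~~~~
~~~~~~~~
step 26: ~~~~~~~~
~~~~~^~~
~~~~~+~+
~~~+~+++
~~~+~~+~
~~~~++~~
~~~~~~~~
~~~~~~~~
step 27: ~~~~~~~~
~~~~~+>~
~~~~~+~+
~~~+~+++
~~~+~~+~
~~~~++~~
~~~~~~~~
~~~~~~~~
step 28: ~~~~~~~~
~~~~~++~
~~~~~+v+
~~~+~+++
~~~+~~+~
~~~~++~~
~~~~~~~~
~~~~~~~~
step 29: ~~~~~~~~
~~~~~++~
~~~~~<++
~~~+~+++
~~~+~~+~
~~~~++~~
~~~~~~~~
~~~~~~~~

west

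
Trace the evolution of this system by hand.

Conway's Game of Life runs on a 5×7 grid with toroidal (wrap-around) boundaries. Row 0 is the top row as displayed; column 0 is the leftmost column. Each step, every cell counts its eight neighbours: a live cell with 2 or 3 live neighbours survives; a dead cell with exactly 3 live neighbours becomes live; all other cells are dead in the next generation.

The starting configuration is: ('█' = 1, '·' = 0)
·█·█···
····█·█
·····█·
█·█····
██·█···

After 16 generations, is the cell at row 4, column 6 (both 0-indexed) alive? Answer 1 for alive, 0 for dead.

0

t=0: ·█·█···
····█·█
·····█·
█·█····
██·█···
t=1: ·█·██··
····██·
·····██
█·█···█
█··█···
t=2: ··██·█·
···█··█
█···█··
██···█·
█··██·█
t=3: █·█··█·
··██·██
██··██·
·█·█·█·
█··█···
t=4: █·█··█·
··██···
██·····
·█·█·█·
█··█···
t=5: ··█·█·█
█·██··█
██·██··
·█··█·█
█··█···
t=6: ··█·███
······█
····█··
·█··███
█████·█
t=7: ··█·█··
···██·█
█···█·█
·█····█
·······
t=8: ····██·
█···█·█
···██·█
·····██
·······
t=9: ····███
█·····█
···██··
····███
····█·█
t=10: ····█··
█··█··█
█··██··
······█
█··█···
t=11: █··██·█
█··█·██
█··███·
█··██·█
·······
t=12: █··██··
·██····
·██····
█··█··█
·······
t=13: ·███···
█······
···█···
███····
█··██·█
t=14: ·████·█
·█·█···
█·█····
███·█·█
····█·█
t=15: ·█··█··
····█··
······█
··█···█
····█·█
t=16: ···██··
·····█·
·····█·
█·····█
█··█···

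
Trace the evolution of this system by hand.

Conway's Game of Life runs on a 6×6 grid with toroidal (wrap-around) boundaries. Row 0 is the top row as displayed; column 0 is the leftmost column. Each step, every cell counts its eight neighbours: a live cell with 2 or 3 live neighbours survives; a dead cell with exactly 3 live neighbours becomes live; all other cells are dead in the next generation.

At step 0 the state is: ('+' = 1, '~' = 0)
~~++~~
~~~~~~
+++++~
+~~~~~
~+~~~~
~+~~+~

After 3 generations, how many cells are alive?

17

gen 0: ~~++~~
~~~~~~
+++++~
+~~~~~
~+~~~~
~+~~+~
gen 1: ~~++~~
~~~~+~
++++~+
+~~+~+
++~~~~
~+~+~~
gen 2: ~~+++~
+~~~++
~+++~~
~~~+~~
~+~~++
++~+~~
gen 3: ~~+~~~
+~~~~+
++++~+
++~+~~
~+~+++
++~~~~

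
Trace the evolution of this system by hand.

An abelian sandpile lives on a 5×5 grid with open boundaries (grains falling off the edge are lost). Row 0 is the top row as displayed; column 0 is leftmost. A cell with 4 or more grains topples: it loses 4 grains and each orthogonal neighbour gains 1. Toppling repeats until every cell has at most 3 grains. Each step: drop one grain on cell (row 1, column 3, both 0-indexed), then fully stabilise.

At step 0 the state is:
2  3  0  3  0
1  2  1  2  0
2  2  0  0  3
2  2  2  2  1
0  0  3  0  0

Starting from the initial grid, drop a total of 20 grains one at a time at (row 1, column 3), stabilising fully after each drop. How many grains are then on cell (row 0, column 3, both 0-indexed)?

k=0  2  3  0  3  0
1  2  1  2  0
2  2  0  0  3
2  2  2  2  1
0  0  3  0  0
k=1  2  3  0  3  0
1  2  1  3  0
2  2  0  0  3
2  2  2  2  1
0  0  3  0  0
k=2  2  3  1  0  1
1  2  2  1  1
2  2  0  1  3
2  2  2  2  1
0  0  3  0  0
k=3  2  3  1  0  1
1  2  2  2  1
2  2  0  1  3
2  2  2  2  1
0  0  3  0  0
k=4  2  3  1  0  1
1  2  2  3  1
2  2  0  1  3
2  2  2  2  1
0  0  3  0  0
k=5  2  3  1  1  1
1  2  3  0  2
2  2  0  2  3
2  2  2  2  1
0  0  3  0  0
k=6  2  3  1  1  1
1  2  3  1  2
2  2  0  2  3
2  2  2  2  1
0  0  3  0  0
k=7  2  3  1  1  1
1  2  3  2  2
2  2  0  2  3
2  2  2  2  1
0  0  3  0  0
k=8  2  3  1  1  1
1  2  3  3  2
2  2  0  2  3
2  2  2  2  1
0  0  3  0  0
k=9  2  3  2  2  1
1  3  0  1  3
2  2  1  3  3
2  2  2  2  1
0  0  3  0  0
k=10  2  3  2  2  1
1  3  0  2  3
2  2  1  3  3
2  2  2  2  1
0  0  3  0  0
k=11  2  3  2  2  1
1  3  0  3  3
2  2  1  3  3
2  2  2  2  1
0  0  3  0  0
k=12  2  3  2  3  2
1  3  1  2  1
2  2  2  1  1
2  2  2  3  2
0  0  3  0  0
k=13  2  3  2  3  2
1  3  1  3  1
2  2  2  1  1
2  2  2  3  2
0  0  3  0  0
k=14  2  3  3  0  3
1  3  2  1  2
2  2  2  2  1
2  2  2  3  2
0  0  3  0  0
k=15  2  3  3  0  3
1  3  2  2  2
2  2  2  2  1
2  2  2  3  2
0  0  3  0  0
k=16  2  3  3  0  3
1  3  2  3  2
2  2  2  2  1
2  2  2  3  2
0  0  3  0  0
k=17  2  3  3  1  3
1  3  3  0  3
2  2  2  3  1
2  2  2  3  2
0  0  3  0  0
k=18  2  3  3  1  3
1  3  3  1  3
2  2  2  3  1
2  2  2  3  2
0  0  3  0  0
k=19  2  3  3  1  3
1  3  3  2  3
2  2  2  3  1
2  2  2  3  2
0  0  3  0  0
k=20  2  3  3  1  3
1  3  3  3  3
2  2  2  3  1
2  2  2  3  2
0  0  3  0  0

1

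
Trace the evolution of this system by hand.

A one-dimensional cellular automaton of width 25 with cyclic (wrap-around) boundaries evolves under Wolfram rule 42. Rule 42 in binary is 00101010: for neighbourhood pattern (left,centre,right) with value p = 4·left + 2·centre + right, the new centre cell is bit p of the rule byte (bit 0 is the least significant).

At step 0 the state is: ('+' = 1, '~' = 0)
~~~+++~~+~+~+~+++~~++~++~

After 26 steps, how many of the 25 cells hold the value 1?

11

k=0  ~~~+++~~+~+~+~+++~~++~++~
k=1  ~~++~~~+~+~+~++~~~++~++~~
k=2  ~++~~~+~+~+~++~~~++~++~~~
k=3  ++~~~+~+~+~++~~~++~++~~~~
k=4  +~~~+~+~+~++~~~++~++~~~~+
k=5  ~~~+~+~+~++~~~++~++~~~~++
k=6  ~~+~+~+~++~~~++~++~~~~++~
k=7  ~+~+~+~++~~~++~++~~~~++~~
k=8  +~+~+~++~~~++~++~~~~++~~~
k=9  ~+~+~++~~~++~++~~~~++~~~+
k=10  +~+~++~~~++~++~~~~++~~~+~
k=11  ~+~++~~~++~++~~~~++~~~+~+
k=12  +~++~~~++~++~~~~++~~~+~+~
k=13  ~++~~~++~++~~~~++~~~+~+~+
k=14  ++~~~++~++~~~~++~~~+~+~+~
k=15  +~~~++~++~~~~++~~~+~+~+~+
k=16  ~~~++~++~~~~++~~~+~+~+~++
k=17  ~~++~++~~~~++~~~+~+~+~++~
k=18  ~++~++~~~~++~~~+~+~+~++~~
k=19  ++~++~~~~++~~~+~+~+~++~~~
k=20  +~++~~~~++~~~+~+~+~++~~~+
k=21  ~++~~~~++~~~+~+~+~++~~~++
k=22  ++~~~~++~~~+~+~+~++~~~++~
k=23  +~~~~++~~~+~+~+~++~~~++~+
k=24  ~~~~++~~~+~+~+~++~~~++~++
k=25  ~~~++~~~+~+~+~++~~~++~++~
k=26  ~~++~~~+~+~+~++~~~++~++~~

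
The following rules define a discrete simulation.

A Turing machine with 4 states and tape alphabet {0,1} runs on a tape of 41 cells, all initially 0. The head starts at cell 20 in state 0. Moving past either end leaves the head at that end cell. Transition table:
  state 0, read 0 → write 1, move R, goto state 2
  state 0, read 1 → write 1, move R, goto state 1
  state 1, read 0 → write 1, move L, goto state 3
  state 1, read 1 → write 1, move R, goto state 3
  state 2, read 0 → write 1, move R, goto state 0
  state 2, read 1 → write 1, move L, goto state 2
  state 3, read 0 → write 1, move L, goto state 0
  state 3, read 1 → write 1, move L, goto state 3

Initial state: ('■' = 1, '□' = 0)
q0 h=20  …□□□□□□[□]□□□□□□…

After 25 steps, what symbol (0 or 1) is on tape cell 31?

1

step 0: q0 h=20  …□□□□□□[□]□□□□□□…
step 1: q2 h=21  …□□□□□■[□]□□□□□□…
step 2: q0 h=22  …□□□□■■[□]□□□□□□…
step 3: q2 h=23  …□□□■■■[□]□□□□□□…
step 4: q0 h=24  …□□■■■■[□]□□□□□□…
step 5: q2 h=25  …□■■■■■[□]□□□□□□…
step 6: q0 h=26  …■■■■■■[□]□□□□□□…
step 7: q2 h=27  …■■■■■■[□]□□□□□□…
step 8: q0 h=28  …■■■■■■[□]□□□□□□…
step 9: q2 h=29  …■■■■■■[□]□□□□□□…
step 10: q0 h=30  …■■■■■■[□]□□□□□□…
step 11: q2 h=31  …■■■■■■[□]□□□□□□…
step 12: q0 h=32  …■■■■■■[□]□□□□□□…
step 13: q2 h=33  …■■■■■■[□]□□□□□□…
step 14: q0 h=34  …■■■■■■[□]□□□□□□|
step 15: q2 h=35  …■■■■■■[□]□□□□□|
step 16: q0 h=36  …■■■■■■[□]□□□□|
step 17: q2 h=37  …■■■■■■[□]□□□|
step 18: q0 h=38  …■■■■■■[□]□□|
step 19: q2 h=39  …■■■■■■[□]□|
step 20: q0 h=40  …■■■■■■[□]|
step 21: q2 h=40  …■■■■■■[■]|
step 22: q2 h=39  …■■■■■■[■]■|
step 23: q2 h=38  …■■■■■■[■]■■|
step 24: q2 h=37  …■■■■■■[■]■■■|
step 25: q2 h=36  …■■■■■■[■]■■■■|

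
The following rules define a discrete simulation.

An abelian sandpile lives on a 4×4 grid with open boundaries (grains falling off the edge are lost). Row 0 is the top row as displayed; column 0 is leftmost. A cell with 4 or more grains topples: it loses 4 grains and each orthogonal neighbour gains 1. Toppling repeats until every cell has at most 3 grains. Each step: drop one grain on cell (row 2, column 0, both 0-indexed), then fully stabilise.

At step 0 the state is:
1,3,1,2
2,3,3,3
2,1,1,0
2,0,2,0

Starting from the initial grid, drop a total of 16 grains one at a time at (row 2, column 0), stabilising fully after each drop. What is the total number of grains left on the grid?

k=0  1,3,1,2
2,3,3,3
2,1,1,0
2,0,2,0
k=1  1,3,1,2
2,3,3,3
3,1,1,0
2,0,2,0
k=2  1,3,1,2
3,3,3,3
0,2,1,0
3,0,2,0
k=3  1,3,1,2
3,3,3,3
1,2,1,0
3,0,2,0
k=4  1,3,1,2
3,3,3,3
2,2,1,0
3,0,2,0
k=5  1,3,1,2
3,3,3,3
3,2,1,0
3,0,2,0
k=6  3,0,3,3
1,3,1,0
3,0,3,1
0,2,2,0
k=7  3,0,3,3
2,3,1,0
0,1,3,1
1,2,2,0
k=8  3,0,3,3
2,3,1,0
1,1,3,1
1,2,2,0
k=9  3,0,3,3
2,3,1,0
2,1,3,1
1,2,2,0
k=10  3,0,3,3
2,3,1,0
3,1,3,1
1,2,2,0
k=11  3,0,3,3
3,3,1,0
0,2,3,1
2,2,2,0
k=12  3,0,3,3
3,3,1,0
1,2,3,1
2,2,2,0
k=13  3,0,3,3
3,3,1,0
2,2,3,1
2,2,2,0
k=14  3,0,3,3
3,3,1,0
3,2,3,1
2,2,2,0
k=15  0,2,3,3
2,1,3,0
2,1,0,2
3,3,3,0
k=16  0,2,3,3
2,1,3,0
3,1,0,2
3,3,3,0

29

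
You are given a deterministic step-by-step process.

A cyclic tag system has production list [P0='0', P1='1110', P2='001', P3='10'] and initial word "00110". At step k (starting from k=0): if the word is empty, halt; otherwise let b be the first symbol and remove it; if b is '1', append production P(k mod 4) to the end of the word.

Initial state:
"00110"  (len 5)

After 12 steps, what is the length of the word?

0) "00110"  (len 5)
1) "0110"  (len 4)
2) "110"  (len 3)
3) "10001"  (len 5)
4) "000110"  (len 6)
5) "00110"  (len 5)
6) "0110"  (len 4)
7) "110"  (len 3)
8) "1010"  (len 4)
9) "0100"  (len 4)
10) "100"  (len 3)
11) "00001"  (len 5)
12) "0001"  (len 4)

4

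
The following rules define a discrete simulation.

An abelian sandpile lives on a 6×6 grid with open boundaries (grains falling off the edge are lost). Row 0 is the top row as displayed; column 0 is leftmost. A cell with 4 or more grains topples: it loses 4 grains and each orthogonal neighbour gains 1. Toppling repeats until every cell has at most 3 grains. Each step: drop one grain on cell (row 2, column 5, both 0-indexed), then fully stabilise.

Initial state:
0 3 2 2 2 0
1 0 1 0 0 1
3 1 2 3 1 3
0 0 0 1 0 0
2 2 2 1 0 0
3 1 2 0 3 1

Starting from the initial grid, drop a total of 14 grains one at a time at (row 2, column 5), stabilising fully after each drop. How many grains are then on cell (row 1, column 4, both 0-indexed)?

2

t=0: 0 3 2 2 2 0
1 0 1 0 0 1
3 1 2 3 1 3
0 0 0 1 0 0
2 2 2 1 0 0
3 1 2 0 3 1
t=1: 0 3 2 2 2 0
1 0 1 0 0 2
3 1 2 3 2 0
0 0 0 1 0 1
2 2 2 1 0 0
3 1 2 0 3 1
t=2: 0 3 2 2 2 0
1 0 1 0 0 2
3 1 2 3 2 1
0 0 0 1 0 1
2 2 2 1 0 0
3 1 2 0 3 1
t=3: 0 3 2 2 2 0
1 0 1 0 0 2
3 1 2 3 2 2
0 0 0 1 0 1
2 2 2 1 0 0
3 1 2 0 3 1
t=4: 0 3 2 2 2 0
1 0 1 0 0 2
3 1 2 3 2 3
0 0 0 1 0 1
2 2 2 1 0 0
3 1 2 0 3 1
t=5: 0 3 2 2 2 0
1 0 1 0 0 3
3 1 2 3 3 0
0 0 0 1 0 2
2 2 2 1 0 0
3 1 2 0 3 1
t=6: 0 3 2 2 2 0
1 0 1 0 0 3
3 1 2 3 3 1
0 0 0 1 0 2
2 2 2 1 0 0
3 1 2 0 3 1
t=7: 0 3 2 2 2 0
1 0 1 0 0 3
3 1 2 3 3 2
0 0 0 1 0 2
2 2 2 1 0 0
3 1 2 0 3 1
t=8: 0 3 2 2 2 0
1 0 1 0 0 3
3 1 2 3 3 3
0 0 0 1 0 2
2 2 2 1 0 0
3 1 2 0 3 1
t=9: 0 3 2 2 2 1
1 0 1 1 2 0
3 1 3 0 1 2
0 0 0 2 1 3
2 2 2 1 0 0
3 1 2 0 3 1
t=10: 0 3 2 2 2 1
1 0 1 1 2 0
3 1 3 0 1 3
0 0 0 2 1 3
2 2 2 1 0 0
3 1 2 0 3 1
t=11: 0 3 2 2 2 1
1 0 1 1 2 1
3 1 3 0 2 1
0 0 0 2 2 0
2 2 2 1 0 1
3 1 2 0 3 1
t=12: 0 3 2 2 2 1
1 0 1 1 2 1
3 1 3 0 2 2
0 0 0 2 2 0
2 2 2 1 0 1
3 1 2 0 3 1
t=13: 0 3 2 2 2 1
1 0 1 1 2 1
3 1 3 0 2 3
0 0 0 2 2 0
2 2 2 1 0 1
3 1 2 0 3 1
t=14: 0 3 2 2 2 1
1 0 1 1 2 2
3 1 3 0 3 0
0 0 0 2 2 1
2 2 2 1 0 1
3 1 2 0 3 1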